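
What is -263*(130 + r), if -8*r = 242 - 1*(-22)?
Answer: -25511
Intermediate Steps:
r = -33 (r = -(242 - 1*(-22))/8 = -(242 + 22)/8 = -⅛*264 = -33)
-263*(130 + r) = -263*(130 - 33) = -263*97 = -25511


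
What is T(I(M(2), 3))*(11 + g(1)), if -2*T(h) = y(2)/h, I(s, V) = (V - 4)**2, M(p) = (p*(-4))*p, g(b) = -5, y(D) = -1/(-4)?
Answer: -3/4 ≈ -0.75000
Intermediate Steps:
y(D) = 1/4 (y(D) = -1*(-1/4) = 1/4)
M(p) = -4*p**2 (M(p) = (-4*p)*p = -4*p**2)
I(s, V) = (-4 + V)**2
T(h) = -1/(8*h)
T(I(M(2), 3))*(11 + g(1)) = (-1/(8*(-4 + 3)**2))*(11 - 5) = -1/(8*((-1)**2))*6 = -1/8/1*6 = -1/8*1*6 = -1/8*6 = -3/4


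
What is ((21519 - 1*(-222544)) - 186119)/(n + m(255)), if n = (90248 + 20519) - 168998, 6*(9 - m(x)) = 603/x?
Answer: -9850480/9897807 ≈ -0.99522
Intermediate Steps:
m(x) = 9 - 201/(2*x)
n = -58231 (n = 110767 - 168998 = -58231)
((21519 - 1*(-222544)) - 186119)/(n + m(255)) = ((21519 - 1*(-222544)) - 186119)/(-58231 + (9 - 201/2/255)) = ((21519 + 222544) - 186119)/(-58231 + (9 - 201/2*1/255)) = (244063 - 186119)/(-58231 + (9 - 67/170)) = 57944/(-58231 + 1463/170) = 57944/(-9897807/170) = 57944*(-170/9897807) = -9850480/9897807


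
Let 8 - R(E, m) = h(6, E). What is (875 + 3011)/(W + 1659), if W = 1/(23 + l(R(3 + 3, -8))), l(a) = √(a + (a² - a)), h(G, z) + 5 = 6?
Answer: 116580/49771 ≈ 2.3423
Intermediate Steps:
h(G, z) = 1 (h(G, z) = -5 + 6 = 1)
R(E, m) = 7 (R(E, m) = 8 - 1*1 = 8 - 1 = 7)
l(a) = √(a²)
W = 1/30 (W = 1/(23 + √(7²)) = 1/(23 + √49) = 1/(23 + 7) = 1/30 ≈ 0.033333)
(875 + 3011)/(W + 1659) = (875 + 3011)/(1/30 + 1659) = 3886/(49771/30) = 3886*(30/49771) = 116580/49771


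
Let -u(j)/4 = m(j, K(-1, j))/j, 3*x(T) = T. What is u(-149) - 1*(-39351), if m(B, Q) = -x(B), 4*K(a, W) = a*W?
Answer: 118057/3 ≈ 39352.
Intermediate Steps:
x(T) = T/3
K(a, W) = W*a/4 (K(a, W) = (a*W)/4 = (W*a)/4 = W*a/4)
m(B, Q) = -B/3
u(j) = 4/3 (u(j) = -4*(-j/3)/j = -4*(-⅓) = 4/3)
u(-149) - 1*(-39351) = 4/3 - 1*(-39351) = 4/3 + 39351 = 118057/3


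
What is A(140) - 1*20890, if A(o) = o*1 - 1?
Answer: -20751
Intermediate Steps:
A(o) = -1 + o (A(o) = o - 1 = -1 + o)
A(140) - 1*20890 = (-1 + 140) - 1*20890 = 139 - 20890 = -20751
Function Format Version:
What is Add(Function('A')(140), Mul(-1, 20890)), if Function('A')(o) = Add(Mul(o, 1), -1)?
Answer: -20751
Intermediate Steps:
Function('A')(o) = Add(-1, o) (Function('A')(o) = Add(o, -1) = Add(-1, o))
Add(Function('A')(140), Mul(-1, 20890)) = Add(Add(-1, 140), Mul(-1, 20890)) = Add(139, -20890) = -20751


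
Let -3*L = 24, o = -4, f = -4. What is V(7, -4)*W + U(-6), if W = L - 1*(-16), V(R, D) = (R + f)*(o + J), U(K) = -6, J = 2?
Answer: -54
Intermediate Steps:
L = -8 (L = -⅓*24 = -8)
V(R, D) = 8 - 2*R (V(R, D) = (R - 4)*(-4 + 2) = (-4 + R)*(-2) = 8 - 2*R)
W = 8 (W = -8 - 1*(-16) = -8 + 16 = 8)
V(7, -4)*W + U(-6) = (8 - 2*7)*8 - 6 = (8 - 14)*8 - 6 = -6*8 - 6 = -48 - 6 = -54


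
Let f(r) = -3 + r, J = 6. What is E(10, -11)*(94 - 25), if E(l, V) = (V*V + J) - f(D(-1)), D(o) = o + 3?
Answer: 8832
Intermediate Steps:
D(o) = 3 + o
E(l, V) = 7 + V**2 (E(l, V) = (V*V + 6) - (-3 + (3 - 1)) = (V**2 + 6) - (-3 + 2) = (6 + V**2) - 1*(-1) = (6 + V**2) + 1 = 7 + V**2)
E(10, -11)*(94 - 25) = (7 + (-11)**2)*(94 - 25) = (7 + 121)*69 = 128*69 = 8832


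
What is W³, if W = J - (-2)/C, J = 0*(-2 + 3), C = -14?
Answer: -1/343 ≈ -0.0029155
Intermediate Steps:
J = 0 (J = 0*1 = 0)
W = -⅐ (W = 0 - (-2)/(-14) = 0 - (-2)*(-1)/14 = 0 - 1*⅐ = 0 - ⅐ = -⅐ ≈ -0.14286)
W³ = (-⅐)³ = -1/343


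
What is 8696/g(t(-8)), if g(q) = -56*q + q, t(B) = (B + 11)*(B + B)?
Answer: 1087/330 ≈ 3.2939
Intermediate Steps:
t(B) = 2*B*(11 + B) (t(B) = (11 + B)*(2*B) = 2*B*(11 + B))
g(q) = -55*q
8696/g(t(-8)) = 8696/((-110*(-8)*(11 - 8))) = 8696/((-110*(-8)*3)) = 8696/((-55*(-48))) = 8696/2640 = 8696*(1/2640) = 1087/330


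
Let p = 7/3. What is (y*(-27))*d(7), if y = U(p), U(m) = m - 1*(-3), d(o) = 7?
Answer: -1008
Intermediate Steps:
p = 7/3 (p = 7*(⅓) = 7/3 ≈ 2.3333)
U(m) = 3 + m (U(m) = m + 3 = 3 + m)
y = 16/3 (y = 3 + 7/3 = 16/3 ≈ 5.3333)
(y*(-27))*d(7) = ((16/3)*(-27))*7 = -144*7 = -1008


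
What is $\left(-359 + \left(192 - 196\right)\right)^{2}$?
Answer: $131769$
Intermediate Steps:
$\left(-359 + \left(192 - 196\right)\right)^{2} = \left(-359 - 4\right)^{2} = \left(-363\right)^{2} = 131769$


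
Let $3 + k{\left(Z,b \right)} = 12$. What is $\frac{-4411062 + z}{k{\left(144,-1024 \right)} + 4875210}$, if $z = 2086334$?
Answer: $- \frac{2324728}{4875219} \approx -0.47685$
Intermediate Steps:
$k{\left(Z,b \right)} = 9$ ($k{\left(Z,b \right)} = -3 + 12 = 9$)
$\frac{-4411062 + z}{k{\left(144,-1024 \right)} + 4875210} = \frac{-4411062 + 2086334}{9 + 4875210} = - \frac{2324728}{4875219}$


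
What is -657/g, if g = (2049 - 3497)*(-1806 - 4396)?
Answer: -657/8980496 ≈ -7.3159e-5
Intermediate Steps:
g = 8980496 (g = -1448*(-6202) = 8980496)
-657/g = -657/8980496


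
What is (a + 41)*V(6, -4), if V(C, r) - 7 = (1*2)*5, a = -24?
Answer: 289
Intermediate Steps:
V(C, r) = 17 (V(C, r) = 7 + (1*2)*5 = 7 + 2*5 = 7 + 10 = 17)
(a + 41)*V(6, -4) = (-24 + 41)*17 = 17*17 = 289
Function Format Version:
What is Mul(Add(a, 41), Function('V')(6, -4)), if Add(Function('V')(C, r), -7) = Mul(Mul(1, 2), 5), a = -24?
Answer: 289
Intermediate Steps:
Function('V')(C, r) = 17 (Function('V')(C, r) = Add(7, Mul(Mul(1, 2), 5)) = Add(7, Mul(2, 5)) = Add(7, 10) = 17)
Mul(Add(a, 41), Function('V')(6, -4)) = Mul(Add(-24, 41), 17) = Mul(17, 17) = 289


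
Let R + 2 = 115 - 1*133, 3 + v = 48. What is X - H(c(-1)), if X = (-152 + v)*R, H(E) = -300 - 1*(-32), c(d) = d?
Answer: 2408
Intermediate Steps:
v = 45 (v = -3 + 48 = 45)
R = -20 (R = -2 + (115 - 1*133) = -2 + (115 - 133) = -2 - 18 = -20)
H(E) = -268 (H(E) = -300 + 32 = -268)
X = 2140 (X = (-152 + 45)*(-20) = -107*(-20) = 2140)
X - H(c(-1)) = 2140 - 1*(-268) = 2140 + 268 = 2408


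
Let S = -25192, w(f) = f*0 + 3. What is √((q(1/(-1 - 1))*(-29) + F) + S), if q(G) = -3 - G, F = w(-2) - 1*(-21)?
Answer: I*√100382/2 ≈ 158.42*I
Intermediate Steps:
w(f) = 3 (w(f) = 0 + 3 = 3)
F = 24 (F = 3 - 1*(-21) = 3 + 21 = 24)
√((q(1/(-1 - 1))*(-29) + F) + S) = √(((-3 - 1/(-1 - 1))*(-29) + 24) - 25192) = √(((-3 - 1/(-2))*(-29) + 24) - 25192) = √(((-3 - 1*(-½))*(-29) + 24) - 25192) = √(((-3 + ½)*(-29) + 24) - 25192) = √((-5/2*(-29) + 24) - 25192) = √((145/2 + 24) - 25192) = √(193/2 - 25192) = √(-50191/2) = I*√100382/2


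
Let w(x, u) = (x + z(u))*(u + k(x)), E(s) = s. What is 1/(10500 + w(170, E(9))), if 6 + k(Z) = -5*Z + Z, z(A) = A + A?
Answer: -1/116776 ≈ -8.5634e-6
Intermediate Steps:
z(A) = 2*A
k(Z) = -6 - 4*Z (k(Z) = -6 + (-5*Z + Z) = -6 - 4*Z)
w(x, u) = (x + 2*u)*(-6 + u - 4*x) (w(x, u) = (x + 2*u)*(u + (-6 - 4*x)) = (x + 2*u)*(-6 + u - 4*x))
1/(10500 + w(170, E(9))) = 1/(10500 + (-12*9 - 6*170 - 4*170**2 + 2*9**2 - 7*9*170)) = 1/(10500 + (-108 - 1020 - 4*28900 + 2*81 - 10710)) = 1/(10500 + (-108 - 1020 - 115600 + 162 - 10710)) = 1/(10500 - 127276) = 1/(-116776) = -1/116776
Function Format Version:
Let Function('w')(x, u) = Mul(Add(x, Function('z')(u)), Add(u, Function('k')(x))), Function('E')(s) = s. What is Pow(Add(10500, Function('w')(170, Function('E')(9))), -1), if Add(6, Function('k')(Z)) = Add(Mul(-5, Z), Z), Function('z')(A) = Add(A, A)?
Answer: Rational(-1, 116776) ≈ -8.5634e-6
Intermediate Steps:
Function('z')(A) = Mul(2, A)
Function('k')(Z) = Add(-6, Mul(-4, Z)) (Function('k')(Z) = Add(-6, Add(Mul(-5, Z), Z)) = Add(-6, Mul(-4, Z)))
Function('w')(x, u) = Mul(Add(x, Mul(2, u)), Add(-6, u, Mul(-4, x))) (Function('w')(x, u) = Mul(Add(x, Mul(2, u)), Add(u, Add(-6, Mul(-4, x)))) = Mul(Add(x, Mul(2, u)), Add(-6, u, Mul(-4, x))))
Pow(Add(10500, Function('w')(170, Function('E')(9))), -1) = Pow(Add(10500, Add(Mul(-12, 9), Mul(-6, 170), Mul(-4, Pow(170, 2)), Mul(2, Pow(9, 2)), Mul(-7, 9, 170))), -1) = Pow(Add(10500, Add(-108, -1020, Mul(-4, 28900), Mul(2, 81), -10710)), -1) = Pow(Add(10500, Add(-108, -1020, -115600, 162, -10710)), -1) = Pow(Add(10500, -127276), -1) = Pow(-116776, -1) = Rational(-1, 116776)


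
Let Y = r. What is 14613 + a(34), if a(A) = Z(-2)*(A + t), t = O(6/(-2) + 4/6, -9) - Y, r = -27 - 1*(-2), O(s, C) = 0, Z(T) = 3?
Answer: 14790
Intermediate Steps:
r = -25 (r = -27 + 2 = -25)
Y = -25
t = 25 (t = 0 - 1*(-25) = 0 + 25 = 25)
a(A) = 75 + 3*A (a(A) = 3*(A + 25) = 3*(25 + A) = 75 + 3*A)
14613 + a(34) = 14613 + (75 + 3*34) = 14613 + (75 + 102) = 14613 + 177 = 14790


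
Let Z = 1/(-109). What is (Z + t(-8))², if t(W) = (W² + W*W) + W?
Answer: 171060241/11881 ≈ 14398.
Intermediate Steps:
Z = -1/109 ≈ -0.0091743
t(W) = W + 2*W² (t(W) = (W² + W²) + W = 2*W² + W = W + 2*W²)
(Z + t(-8))² = (-1/109 - 8*(1 + 2*(-8)))² = (-1/109 - 8*(1 - 16))² = (-1/109 - 8*(-15))² = (-1/109 + 120)² = (13079/109)² = 171060241/11881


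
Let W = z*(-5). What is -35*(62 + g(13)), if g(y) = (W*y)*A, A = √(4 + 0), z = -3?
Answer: -15820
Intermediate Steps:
W = 15 (W = -3*(-5) = 15)
A = 2 (A = √4 = 2)
g(y) = 30*y (g(y) = (15*y)*2 = 30*y)
-35*(62 + g(13)) = -35*(62 + 30*13) = -35*(62 + 390) = -35*452 = -15820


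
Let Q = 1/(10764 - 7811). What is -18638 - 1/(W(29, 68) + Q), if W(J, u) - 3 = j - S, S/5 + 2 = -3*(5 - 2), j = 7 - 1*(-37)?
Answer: -5613899019/301207 ≈ -18638.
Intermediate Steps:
j = 44 (j = 7 + 37 = 44)
S = -55 (S = -10 + 5*(-3*(5 - 2)) = -10 + 5*(-3*3) = -10 + 5*(-9) = -10 - 45 = -55)
Q = 1/2953 ≈ 0.00033864
W(J, u) = 102 (W(J, u) = 3 + (44 - 1*(-55)) = 3 + (44 + 55) = 3 + 99 = 102)
-18638 - 1/(W(29, 68) + Q) = -18638 - 1/(102 + 1/2953) = -18638 - 1/301207/2953 = -18638 - 1*2953/301207 = -18638 - 2953/301207 = -5613899019/301207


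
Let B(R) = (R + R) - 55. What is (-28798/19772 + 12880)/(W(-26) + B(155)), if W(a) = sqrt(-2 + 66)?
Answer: 127317281/2600018 ≈ 48.968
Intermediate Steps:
B(R) = -55 + 2*R (B(R) = 2*R - 55 = -55 + 2*R)
W(a) = 8 (W(a) = sqrt(64) = 8)
(-28798/19772 + 12880)/(W(-26) + B(155)) = (-28798/19772 + 12880)/(8 + (-55 + 2*155)) = (-28798*1/19772 + 12880)/(8 + (-55 + 310)) = (-14399/9886 + 12880)/(8 + 255) = (127317281/9886)/263 = (127317281/9886)*(1/263) = 127317281/2600018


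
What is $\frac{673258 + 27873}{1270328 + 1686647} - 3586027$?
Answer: $- \frac{10603791487194}{2956975} \approx -3.586 \cdot 10^{6}$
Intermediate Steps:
$\frac{673258 + 27873}{1270328 + 1686647} - 3586027 = \frac{701131}{2956975} - 3586027 = - \frac{10603791487194}{2956975}$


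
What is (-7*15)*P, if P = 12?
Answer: -1260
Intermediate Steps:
(-7*15)*P = -7*15*12 = -105*12 = -1260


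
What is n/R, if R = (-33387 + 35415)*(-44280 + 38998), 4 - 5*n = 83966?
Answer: 41981/26779740 ≈ 0.0015676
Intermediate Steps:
n = -83962/5 (n = ⅘ - ⅕*83966 = ⅘ - 83966/5 = -83962/5 ≈ -16792.)
R = -10711896 (R = 2028*(-5282) = -10711896)
n/R = -83962/5/(-10711896) = -83962/5*(-1/10711896) = 41981/26779740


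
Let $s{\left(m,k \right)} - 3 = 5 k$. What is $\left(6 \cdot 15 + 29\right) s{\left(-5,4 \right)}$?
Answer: $2737$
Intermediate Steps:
$s{\left(m,k \right)} = 3 + 5 k$
$\left(6 \cdot 15 + 29\right) s{\left(-5,4 \right)} = \left(6 \cdot 15 + 29\right) \left(3 + 5 \cdot 4\right) = \left(90 + 29\right) \left(3 + 20\right) = 119 \cdot 23 = 2737$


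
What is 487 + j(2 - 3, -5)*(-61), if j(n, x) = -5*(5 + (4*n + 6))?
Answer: 2622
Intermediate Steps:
j(n, x) = -55 - 20*n (j(n, x) = -5*(5 + (6 + 4*n)) = -5*(11 + 4*n) = -55 - 20*n)
487 + j(2 - 3, -5)*(-61) = 487 + (-55 - 20*(2 - 3))*(-61) = 487 + (-55 - 20*(-1))*(-61) = 487 + (-55 + 20)*(-61) = 487 - 35*(-61) = 487 + 2135 = 2622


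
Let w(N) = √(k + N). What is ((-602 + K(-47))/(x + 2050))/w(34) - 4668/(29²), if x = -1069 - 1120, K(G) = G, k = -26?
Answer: -4668/841 + 649*√2/556 ≈ -3.8998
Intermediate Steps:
x = -2189
w(N) = √(-26 + N)
((-602 + K(-47))/(x + 2050))/w(34) - 4668/(29²) = ((-602 - 47)/(-2189 + 2050))/(√(-26 + 34)) - 4668/(29²) = (-649/(-139))/(√8) - 4668/841 = (-649*(-1/139))/((2*√2)) - 4668*1/841 = 649*(√2/4)/139 - 4668/841 = 649*√2/556 - 4668/841 = -4668/841 + 649*√2/556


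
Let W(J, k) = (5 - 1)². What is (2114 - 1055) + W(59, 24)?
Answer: 1075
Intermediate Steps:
W(J, k) = 16 (W(J, k) = 4² = 16)
(2114 - 1055) + W(59, 24) = (2114 - 1055) + 16 = 1059 + 16 = 1075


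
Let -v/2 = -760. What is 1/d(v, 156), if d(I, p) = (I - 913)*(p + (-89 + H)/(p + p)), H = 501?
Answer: 78/7448497 ≈ 1.0472e-5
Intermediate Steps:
v = 1520 (v = -2*(-760) = 1520)
d(I, p) = (-913 + I)*(p + 206/p) (d(I, p) = (I - 913)*(p + (-89 + 501)/(p + p)) = (-913 + I)*(p + 412/((2*p))) = (-913 + I)*(p + 412*(1/(2*p))) = (-913 + I)*(p + 206/p))
1/d(v, 156) = 1/((-188078 + 206*1520 + 156**2*(-913 + 1520))/156) = 1/((-188078 + 313120 + 24336*607)/156) = 1/((-188078 + 313120 + 14771952)/156) = 1/((1/156)*14896994) = 1/(7448497/78) = 78/7448497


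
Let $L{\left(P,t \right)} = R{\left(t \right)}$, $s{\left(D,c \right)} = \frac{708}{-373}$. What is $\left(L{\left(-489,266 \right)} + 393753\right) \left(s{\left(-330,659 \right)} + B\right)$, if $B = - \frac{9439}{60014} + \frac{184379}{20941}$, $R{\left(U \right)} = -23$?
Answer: $\frac{622852439981745435}{234384466951} \approx 2.6574 \cdot 10^{6}$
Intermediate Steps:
$s{\left(D,c \right)} = - \frac{708}{373}$ ($s{\left(D,c \right)} = 708 \left(- \frac{1}{373}\right) = - \frac{708}{373}$)
$L{\left(P,t \right)} = -23$
$B = \frac{10867659207}{1256753174}$ ($B = \left(-9439\right) \frac{1}{60014} + 184379 \cdot \frac{1}{20941} = - \frac{9439}{60014} + \frac{184379}{20941} = \frac{10867659207}{1256753174} \approx 8.6474$)
$\left(L{\left(-489,266 \right)} + 393753\right) \left(s{\left(-330,659 \right)} + B\right) = \left(-23 + 393753\right) \left(- \frac{708}{373} + \frac{10867659207}{1256753174}\right) = 393730 \cdot \frac{3163855637019}{468768933902} = \frac{622852439981745435}{234384466951}$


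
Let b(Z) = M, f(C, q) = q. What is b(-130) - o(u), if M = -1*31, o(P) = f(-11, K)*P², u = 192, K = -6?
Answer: 221153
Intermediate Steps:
o(P) = -6*P²
M = -31
b(Z) = -31
b(-130) - o(u) = -31 - (-6)*192² = -31 - (-6)*36864 = -31 - 1*(-221184) = -31 + 221184 = 221153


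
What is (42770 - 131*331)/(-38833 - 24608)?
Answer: 197/21147 ≈ 0.0093157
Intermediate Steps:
(42770 - 131*331)/(-38833 - 24608) = (42770 - 43361)/(-63441) = -591*(-1/63441) = 197/21147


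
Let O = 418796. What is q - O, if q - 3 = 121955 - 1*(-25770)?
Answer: -271068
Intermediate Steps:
q = 147728 (q = 3 + (121955 - 1*(-25770)) = 3 + (121955 + 25770) = 3 + 147725 = 147728)
q - O = 147728 - 1*418796 = 147728 - 418796 = -271068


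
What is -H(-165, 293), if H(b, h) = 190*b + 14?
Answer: 31336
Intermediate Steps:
H(b, h) = 14 + 190*b
-H(-165, 293) = -(14 + 190*(-165)) = -(14 - 31350) = -1*(-31336) = 31336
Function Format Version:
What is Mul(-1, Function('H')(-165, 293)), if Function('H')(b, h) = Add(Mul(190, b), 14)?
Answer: 31336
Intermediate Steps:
Function('H')(b, h) = Add(14, Mul(190, b))
Mul(-1, Function('H')(-165, 293)) = Mul(-1, Add(14, Mul(190, -165))) = Mul(-1, Add(14, -31350)) = Mul(-1, -31336) = 31336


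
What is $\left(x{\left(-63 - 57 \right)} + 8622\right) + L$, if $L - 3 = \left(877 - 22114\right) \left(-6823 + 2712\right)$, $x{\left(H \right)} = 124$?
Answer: $87314056$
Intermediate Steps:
$L = 87305310$ ($L = 3 + \left(877 - 22114\right) \left(-6823 + 2712\right) = 3 - -87305307 = 3 + 87305307 = 87305310$)
$\left(x{\left(-63 - 57 \right)} + 8622\right) + L = \left(124 + 8622\right) + 87305310 = 8746 + 87305310 = 87314056$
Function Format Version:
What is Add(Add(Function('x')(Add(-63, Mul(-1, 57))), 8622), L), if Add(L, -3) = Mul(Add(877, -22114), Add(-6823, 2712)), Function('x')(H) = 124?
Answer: 87314056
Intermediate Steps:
L = 87305310 (L = Add(3, Mul(Add(877, -22114), Add(-6823, 2712))) = Add(3, Mul(-21237, -4111)) = Add(3, 87305307) = 87305310)
Add(Add(Function('x')(Add(-63, Mul(-1, 57))), 8622), L) = Add(Add(124, 8622), 87305310) = Add(8746, 87305310) = 87314056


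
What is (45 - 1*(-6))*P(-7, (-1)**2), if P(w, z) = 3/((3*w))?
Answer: -51/7 ≈ -7.2857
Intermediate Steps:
P(w, z) = 1/w (P(w, z) = 3*(1/(3*w)) = 1/w)
(45 - 1*(-6))*P(-7, (-1)**2) = (45 - 1*(-6))/(-7) = (45 + 6)*(-1/7) = 51*(-1/7) = -51/7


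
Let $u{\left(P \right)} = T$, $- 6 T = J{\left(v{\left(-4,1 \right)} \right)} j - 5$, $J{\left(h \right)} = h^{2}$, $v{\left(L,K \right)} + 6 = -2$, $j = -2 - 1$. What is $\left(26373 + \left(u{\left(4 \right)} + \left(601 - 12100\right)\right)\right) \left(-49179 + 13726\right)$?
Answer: $- \frac{3170951773}{6} \approx -5.2849 \cdot 10^{8}$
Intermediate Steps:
$j = -3$
$v{\left(L,K \right)} = -8$ ($v{\left(L,K \right)} = -6 - 2 = -8$)
$T = \frac{197}{6}$ ($T = - \frac{\left(-8\right)^{2} \left(-3\right) - 5}{6} = - \frac{64 \left(-3\right) - 5}{6} = - \frac{-192 - 5}{6} = \left(- \frac{1}{6}\right) \left(-197\right) = \frac{197}{6} \approx 32.833$)
$u{\left(P \right)} = \frac{197}{6}$
$\left(26373 + \left(u{\left(4 \right)} + \left(601 - 12100\right)\right)\right) \left(-49179 + 13726\right) = \left(26373 + \left(\frac{197}{6} + \left(601 - 12100\right)\right)\right) \left(-49179 + 13726\right) = \left(26373 + \left(\frac{197}{6} - 11499\right)\right) \left(-35453\right) = \left(26373 - \frac{68797}{6}\right) \left(-35453\right) = \frac{89441}{6} \left(-35453\right) = - \frac{3170951773}{6}$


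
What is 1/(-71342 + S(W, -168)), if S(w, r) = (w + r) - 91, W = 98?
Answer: -1/71503 ≈ -1.3985e-5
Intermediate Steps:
S(w, r) = -91 + r + w (S(w, r) = (r + w) - 91 = -91 + r + w)
1/(-71342 + S(W, -168)) = 1/(-71342 + (-91 - 168 + 98)) = 1/(-71342 - 161) = 1/(-71503) = -1/71503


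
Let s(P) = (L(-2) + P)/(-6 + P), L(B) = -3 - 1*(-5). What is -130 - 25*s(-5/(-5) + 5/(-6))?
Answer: -845/7 ≈ -120.71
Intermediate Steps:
L(B) = 2 (L(B) = -3 + 5 = 2)
s(P) = (2 + P)/(-6 + P)
-130 - 25*s(-5/(-5) + 5/(-6)) = -130 - 25*(2 + (-5/(-5) + 5/(-6)))/(-6 + (-5/(-5) + 5/(-6))) = -130 - 25*(2 + (-5*(-⅕) + 5*(-⅙)))/(-6 + (-5*(-⅕) + 5*(-⅙))) = -130 - 25*(2 + (1 - ⅚))/(-6 + (1 - ⅚)) = -130 - 25*(2 + ⅙)/(-6 + ⅙) = -130 - 25*13/((-35/6)*6) = -130 - (-30)*13/(7*6) = -130 - 25*(-13/35) = -130 + 65/7 = -845/7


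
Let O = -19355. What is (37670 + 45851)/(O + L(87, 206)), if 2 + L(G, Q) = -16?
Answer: -83521/19373 ≈ -4.3112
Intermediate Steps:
L(G, Q) = -18 (L(G, Q) = -2 - 16 = -18)
(37670 + 45851)/(O + L(87, 206)) = (37670 + 45851)/(-19355 - 18) = 83521/(-19373) = 83521*(-1/19373) = -83521/19373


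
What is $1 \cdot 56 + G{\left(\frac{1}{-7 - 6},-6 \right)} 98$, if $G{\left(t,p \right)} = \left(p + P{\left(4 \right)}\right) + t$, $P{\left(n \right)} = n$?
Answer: $- \frac{1918}{13} \approx -147.54$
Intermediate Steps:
$G{\left(t,p \right)} = 4 + p + t$ ($G{\left(t,p \right)} = \left(p + 4\right) + t = \left(4 + p\right) + t = 4 + p + t$)
$1 \cdot 56 + G{\left(\frac{1}{-7 - 6},-6 \right)} 98 = 1 \cdot 56 + \left(4 - 6 + \frac{1}{-7 - 6}\right) 98 = 56 + \left(4 - 6 + \frac{1}{-13}\right) 98 = 56 + \left(4 - 6 - \frac{1}{13}\right) 98 = 56 - \frac{2646}{13} = - \frac{1918}{13}$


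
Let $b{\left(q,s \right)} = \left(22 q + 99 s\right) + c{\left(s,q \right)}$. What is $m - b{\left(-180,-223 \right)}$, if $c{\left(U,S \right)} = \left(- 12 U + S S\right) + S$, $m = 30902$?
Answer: $22043$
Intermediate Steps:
$c{\left(U,S \right)} = S + S^{2} - 12 U$ ($c{\left(U,S \right)} = \left(- 12 U + S^{2}\right) + S = \left(S^{2} - 12 U\right) + S = S + S^{2} - 12 U$)
$b{\left(q,s \right)} = q^{2} + 23 q + 87 s$ ($b{\left(q,s \right)} = \left(22 q + 99 s\right) + \left(q + q^{2} - 12 s\right) = q^{2} + 23 q + 87 s$)
$m - b{\left(-180,-223 \right)} = 30902 - \left(\left(-180\right)^{2} + 23 \left(-180\right) + 87 \left(-223\right)\right) = 30902 - \left(32400 - 4140 - 19401\right) = 30902 - 8859 = 22043$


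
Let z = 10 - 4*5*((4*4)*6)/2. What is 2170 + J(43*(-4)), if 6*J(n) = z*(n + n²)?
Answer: -4654730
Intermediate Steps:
z = -950 (z = 10 - 20*(16*6)*(½) = 10 - 20*96*(½) = 10 - 20*48 = 10 - 1*960 = 10 - 960 = -950)
J(n) = -475*n/3 - 475*n²/3 (J(n) = (-950*(n + n²))/6 = (-950*n - 950*n²)/6 = -475*n/3 - 475*n²/3)
2170 + J(43*(-4)) = 2170 - 475*43*(-4)*(1 + 43*(-4))/3 = 2170 - 475/3*(-172)*(1 - 172) = 2170 - 475/3*(-172)*(-171) = 2170 - 4656900 = -4654730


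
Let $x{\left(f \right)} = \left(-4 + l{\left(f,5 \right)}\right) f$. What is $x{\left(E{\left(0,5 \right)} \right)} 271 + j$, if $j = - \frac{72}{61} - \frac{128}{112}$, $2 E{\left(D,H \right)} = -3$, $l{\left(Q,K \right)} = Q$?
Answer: $\frac{3814693}{1708} \approx 2233.4$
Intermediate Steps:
$E{\left(D,H \right)} = - \frac{3}{2}$ ($E{\left(D,H \right)} = \frac{1}{2} \left(-3\right) = - \frac{3}{2}$)
$j = - \frac{992}{427}$ ($j = \left(-72\right) \frac{1}{61} - \frac{8}{7} = - \frac{72}{61} - \frac{8}{7} = - \frac{992}{427} \approx -2.3232$)
$x{\left(f \right)} = f \left(-4 + f\right)$ ($x{\left(f \right)} = \left(-4 + f\right) f = f \left(-4 + f\right)$)
$x{\left(E{\left(0,5 \right)} \right)} 271 + j = - \frac{3 \left(-4 - \frac{3}{2}\right)}{2} \cdot 271 - \frac{992}{427} = \left(- \frac{3}{2}\right) \left(- \frac{11}{2}\right) 271 - \frac{992}{427} = \frac{33}{4} \cdot 271 - \frac{992}{427} = \frac{8943}{4} - \frac{992}{427} = \frac{3814693}{1708}$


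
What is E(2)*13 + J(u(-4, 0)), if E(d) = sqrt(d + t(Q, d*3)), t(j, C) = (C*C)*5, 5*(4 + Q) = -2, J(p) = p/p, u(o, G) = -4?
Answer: 1 + 13*sqrt(182) ≈ 176.38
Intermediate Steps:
J(p) = 1
Q = -22/5 (Q = -4 + (1/5)*(-2) = -4 - 2/5 = -22/5 ≈ -4.4000)
t(j, C) = 5*C**2 (t(j, C) = C**2*5 = 5*C**2)
E(d) = sqrt(d + 45*d**2) (E(d) = sqrt(d + 5*(d*3)**2) = sqrt(d + 5*(3*d)**2) = sqrt(d + 5*(9*d**2)) = sqrt(d + 45*d**2))
E(2)*13 + J(u(-4, 0)) = sqrt(2*(1 + 45*2))*13 + 1 = sqrt(2*(1 + 90))*13 + 1 = sqrt(2*91)*13 + 1 = sqrt(182)*13 + 1 = 13*sqrt(182) + 1 = 1 + 13*sqrt(182)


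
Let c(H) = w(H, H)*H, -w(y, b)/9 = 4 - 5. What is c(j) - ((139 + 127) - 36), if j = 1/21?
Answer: -1607/7 ≈ -229.57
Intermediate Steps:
w(y, b) = 9 (w(y, b) = -9*(4 - 5) = -9*(-1) = 9)
j = 1/21 ≈ 0.047619
c(H) = 9*H
c(j) - ((139 + 127) - 36) = 9*(1/21) - ((139 + 127) - 36) = 3/7 - (266 - 36) = 3/7 - 1*230 = 3/7 - 230 = -1607/7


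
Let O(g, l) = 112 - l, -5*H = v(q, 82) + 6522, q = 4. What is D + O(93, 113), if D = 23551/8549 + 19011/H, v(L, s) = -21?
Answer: -238365731/18525683 ≈ -12.867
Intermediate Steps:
H = -6501/5 (H = -(-21 + 6522)/5 = -1/5*6501 = -6501/5 ≈ -1300.2)
D = -219840048/18525683 (D = 23551/8549 + 19011/(-6501/5) = 23551*(1/8549) + 19011*(-5/6501) = 23551/8549 - 31685/2167 = -219840048/18525683 ≈ -11.867)
D + O(93, 113) = -219840048/18525683 + (112 - 1*113) = -219840048/18525683 + (112 - 113) = -219840048/18525683 - 1 = -238365731/18525683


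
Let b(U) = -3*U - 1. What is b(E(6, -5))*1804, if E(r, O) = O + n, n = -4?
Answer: 46904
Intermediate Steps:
E(r, O) = -4 + O (E(r, O) = O - 4 = -4 + O)
b(U) = -1 - 3*U
b(E(6, -5))*1804 = (-1 - 3*(-4 - 5))*1804 = (-1 - 3*(-9))*1804 = (-1 + 27)*1804 = 26*1804 = 46904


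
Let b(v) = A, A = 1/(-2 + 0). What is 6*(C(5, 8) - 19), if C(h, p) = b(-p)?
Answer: -117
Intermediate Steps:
A = -½ (A = 1/(-2) = -½ ≈ -0.50000)
b(v) = -½
C(h, p) = -½
6*(C(5, 8) - 19) = 6*(-½ - 19) = 6*(-39/2) = -117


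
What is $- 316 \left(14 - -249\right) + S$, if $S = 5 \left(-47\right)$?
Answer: $-83343$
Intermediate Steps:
$S = -235$
$- 316 \left(14 - -249\right) + S = - 316 \left(14 - -249\right) - 235 = - 316 \left(14 + 249\right) - 235 = \left(-316\right) 263 - 235 = -83108 - 235 = -83343$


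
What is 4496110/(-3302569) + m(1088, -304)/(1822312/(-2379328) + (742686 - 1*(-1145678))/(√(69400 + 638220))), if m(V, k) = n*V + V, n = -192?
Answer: -362774866286111816857471935730/260430556990978088751323506791 - 17355879899003952603136*√176905/78856961653481907191439 ≈ -93.964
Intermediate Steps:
m(V, k) = -191*V (m(V, k) = -192*V + V = -191*V)
4496110/(-3302569) + m(1088, -304)/(1822312/(-2379328) + (742686 - 1*(-1145678))/(√(69400 + 638220))) = 4496110/(-3302569) + (-191*1088)/(1822312/(-2379328) + (742686 - 1*(-1145678))/(√(69400 + 638220))) = 4496110*(-1/3302569) - 207808/(1822312*(-1/2379328) + (742686 + 1145678)/(√707620)) = -4496110/3302569 - 207808/(-227789/297416 + 1888364/((2*√176905))) = -4496110/3302569 - 207808/(-227789/297416 + 1888364*(√176905/353810)) = -4496110/3302569 - 207808/(-227789/297416 + 944182*√176905/176905)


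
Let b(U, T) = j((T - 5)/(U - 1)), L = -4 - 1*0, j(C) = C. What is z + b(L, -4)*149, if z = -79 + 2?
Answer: 956/5 ≈ 191.20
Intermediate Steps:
L = -4 (L = -4 + 0 = -4)
z = -77
b(U, T) = (-5 + T)/(-1 + U) (b(U, T) = (T - 5)/(U - 1) = (-5 + T)/(-1 + U))
z + b(L, -4)*149 = -77 + ((-5 - 4)/(-1 - 4))*149 = -77 + (-9/(-5))*149 = -77 - ⅕*(-9)*149 = -77 + (9/5)*149 = -77 + 1341/5 = 956/5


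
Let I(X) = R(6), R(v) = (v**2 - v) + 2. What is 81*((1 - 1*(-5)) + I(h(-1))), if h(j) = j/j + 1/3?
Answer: 3078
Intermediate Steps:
h(j) = 4/3 (h(j) = 1 + 1*(1/3) = 1 + 1/3 = 4/3)
R(v) = 2 + v**2 - v
I(X) = 32 (I(X) = 2 + 6**2 - 1*6 = 2 + 36 - 6 = 32)
81*((1 - 1*(-5)) + I(h(-1))) = 81*((1 - 1*(-5)) + 32) = 81*((1 + 5) + 32) = 81*(6 + 32) = 81*38 = 3078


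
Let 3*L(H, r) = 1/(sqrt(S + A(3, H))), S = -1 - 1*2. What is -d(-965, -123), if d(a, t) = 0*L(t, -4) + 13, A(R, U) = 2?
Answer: -13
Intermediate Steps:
S = -3 (S = -1 - 2 = -3)
L(H, r) = -I/3 (L(H, r) = 1/(3*(sqrt(-3 + 2))) = 1/(3*(sqrt(-1))) = 1/(3*I) = (-I)/3 = -I/3)
d(a, t) = 13 (d(a, t) = 0*(-I/3) + 13 = 0 + 13 = 13)
-d(-965, -123) = -1*13 = -13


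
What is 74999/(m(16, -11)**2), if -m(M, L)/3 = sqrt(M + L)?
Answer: 74999/45 ≈ 1666.6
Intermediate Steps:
m(M, L) = -3*sqrt(L + M) (m(M, L) = -3*sqrt(M + L) = -3*sqrt(L + M))
74999/(m(16, -11)**2) = 74999/((-3*sqrt(-11 + 16))**2) = 74999/((-3*sqrt(5))**2) = 74999/45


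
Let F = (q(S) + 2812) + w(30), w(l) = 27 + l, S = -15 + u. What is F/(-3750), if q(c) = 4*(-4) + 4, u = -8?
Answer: -2857/3750 ≈ -0.76187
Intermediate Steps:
S = -23 (S = -15 - 8 = -23)
q(c) = -12 (q(c) = -16 + 4 = -12)
F = 2857 (F = (-12 + 2812) + (27 + 30) = 2800 + 57 = 2857)
F/(-3750) = 2857/(-3750) = 2857*(-1/3750) = -2857/3750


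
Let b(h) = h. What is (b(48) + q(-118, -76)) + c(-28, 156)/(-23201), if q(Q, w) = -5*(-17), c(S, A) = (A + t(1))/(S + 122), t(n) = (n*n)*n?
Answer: 290058745/2180894 ≈ 133.00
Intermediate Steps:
t(n) = n³ (t(n) = n²*n = n³)
c(S, A) = (1 + A)/(122 + S) (c(S, A) = (A + 1³)/(S + 122) = (A + 1)/(122 + S) = (1 + A)/(122 + S))
q(Q, w) = 85 (q(Q, w) = -1*(-85) = 85)
(b(48) + q(-118, -76)) + c(-28, 156)/(-23201) = (48 + 85) + ((1 + 156)/(122 - 28))/(-23201) = 133 + (157/94)*(-1/23201) = 133 - 157/2180894 = 290058745/2180894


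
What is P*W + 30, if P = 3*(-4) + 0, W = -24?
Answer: 318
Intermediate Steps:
P = -12 (P = -12 + 0 = -12)
P*W + 30 = -12*(-24) + 30 = 288 + 30 = 318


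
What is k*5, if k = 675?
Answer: 3375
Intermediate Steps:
k*5 = 675*5 = 3375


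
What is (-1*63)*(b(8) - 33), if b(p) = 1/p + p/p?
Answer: 16065/8 ≈ 2008.1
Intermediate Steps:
b(p) = 1 + 1/p (b(p) = 1/p + 1 = 1 + 1/p)
(-1*63)*(b(8) - 33) = (-1*63)*((1 + 8)/8 - 33) = -63*((⅛)*9 - 33) = -63*(9/8 - 33) = -63*(-255/8) = 16065/8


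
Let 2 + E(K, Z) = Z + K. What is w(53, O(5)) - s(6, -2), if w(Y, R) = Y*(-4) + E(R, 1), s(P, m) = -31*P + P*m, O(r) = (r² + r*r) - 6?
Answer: 29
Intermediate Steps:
E(K, Z) = -2 + K + Z (E(K, Z) = -2 + (Z + K) = -2 + (K + Z) = -2 + K + Z)
O(r) = -6 + 2*r² (O(r) = (r² + r²) - 6 = 2*r² - 6 = -6 + 2*r²)
w(Y, R) = -1 + R - 4*Y (w(Y, R) = Y*(-4) + (-2 + R + 1) = -4*Y + (-1 + R) = -1 + R - 4*Y)
w(53, O(5)) - s(6, -2) = (-1 + (-6 + 2*5²) - 4*53) - 6*(-31 - 2) = (-1 + (-6 + 2*25) - 212) - 6*(-33) = (-1 + (-6 + 50) - 212) - 1*(-198) = (-1 + 44 - 212) + 198 = -169 + 198 = 29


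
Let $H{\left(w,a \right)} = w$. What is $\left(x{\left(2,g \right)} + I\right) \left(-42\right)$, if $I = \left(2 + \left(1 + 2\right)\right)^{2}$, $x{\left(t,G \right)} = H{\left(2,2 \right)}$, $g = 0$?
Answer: $-1134$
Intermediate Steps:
$x{\left(t,G \right)} = 2$
$I = 25$ ($I = \left(2 + 3\right)^{2} = 5^{2} = 25$)
$\left(x{\left(2,g \right)} + I\right) \left(-42\right) = \left(2 + 25\right) \left(-42\right) = 27 \left(-42\right) = -1134$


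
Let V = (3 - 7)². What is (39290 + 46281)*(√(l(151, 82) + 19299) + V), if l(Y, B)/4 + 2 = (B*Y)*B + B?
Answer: 1369136 + 256713*√453435 ≈ 1.7423e+8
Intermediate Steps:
V = 16 (V = (-4)² = 16)
l(Y, B) = -8 + 4*B + 4*Y*B² (l(Y, B) = -8 + 4*((B*Y)*B + B) = -8 + 4*(Y*B² + B) = -8 + 4*(B + Y*B²) = -8 + (4*B + 4*Y*B²) = -8 + 4*B + 4*Y*B²)
(39290 + 46281)*(√(l(151, 82) + 19299) + V) = (39290 + 46281)*(√((-8 + 4*82 + 4*151*82²) + 19299) + 16) = 85571*(√((-8 + 328 + 4*151*6724) + 19299) + 16) = 85571*(√((-8 + 328 + 4061296) + 19299) + 16) = 85571*(√(4061616 + 19299) + 16) = 85571*(√4080915 + 16) = 85571*(3*√453435 + 16) = 85571*(16 + 3*√453435) = 1369136 + 256713*√453435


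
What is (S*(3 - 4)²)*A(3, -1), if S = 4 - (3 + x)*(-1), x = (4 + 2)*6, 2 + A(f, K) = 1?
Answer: -43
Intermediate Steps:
A(f, K) = -1 (A(f, K) = -2 + 1 = -1)
x = 36 (x = 6*6 = 36)
S = 43 (S = 4 - (3 + 36)*(-1) = 4 - 39*(-1) = 4 - 1*(-39) = 4 + 39 = 43)
(S*(3 - 4)²)*A(3, -1) = (43*(3 - 4)²)*(-1) = (43*(-1)²)*(-1) = (43*1)*(-1) = 43*(-1) = -43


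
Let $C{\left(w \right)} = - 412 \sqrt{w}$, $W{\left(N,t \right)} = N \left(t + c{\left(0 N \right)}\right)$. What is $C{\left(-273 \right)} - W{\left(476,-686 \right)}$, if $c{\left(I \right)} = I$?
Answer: $326536 - 412 i \sqrt{273} \approx 3.2654 \cdot 10^{5} - 6807.4 i$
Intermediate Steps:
$W{\left(N,t \right)} = N t$ ($W{\left(N,t \right)} = N \left(t + 0 N\right) = N \left(t + 0\right) = N t$)
$C{\left(-273 \right)} - W{\left(476,-686 \right)} = - 412 \sqrt{-273} - 476 \left(-686\right) = - 412 i \sqrt{273} - -326536 = - 412 i \sqrt{273} + 326536 = 326536 - 412 i \sqrt{273}$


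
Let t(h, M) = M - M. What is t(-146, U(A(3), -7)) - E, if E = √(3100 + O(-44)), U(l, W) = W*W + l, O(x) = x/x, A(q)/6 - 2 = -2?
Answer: -√3101 ≈ -55.687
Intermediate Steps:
A(q) = 0 (A(q) = 12 + 6*(-2) = 12 - 12 = 0)
O(x) = 1
U(l, W) = l + W² (U(l, W) = W² + l = l + W²)
t(h, M) = 0
E = √3101 (E = √(3100 + 1) = √3101 ≈ 55.687)
t(-146, U(A(3), -7)) - E = 0 - √3101 = -√3101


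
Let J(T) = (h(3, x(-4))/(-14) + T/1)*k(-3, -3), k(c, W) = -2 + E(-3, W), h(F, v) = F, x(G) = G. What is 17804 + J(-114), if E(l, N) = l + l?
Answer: 131024/7 ≈ 18718.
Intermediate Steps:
E(l, N) = 2*l
k(c, W) = -8 (k(c, W) = -2 + 2*(-3) = -2 - 6 = -8)
J(T) = 12/7 - 8*T (J(T) = (3/(-14) + T/1)*(-8) = (3*(-1/14) + T*1)*(-8) = (-3/14 + T)*(-8) = 12/7 - 8*T)
17804 + J(-114) = 17804 + (12/7 - 8*(-114)) = 17804 + (12/7 + 912) = 17804 + 6396/7 = 131024/7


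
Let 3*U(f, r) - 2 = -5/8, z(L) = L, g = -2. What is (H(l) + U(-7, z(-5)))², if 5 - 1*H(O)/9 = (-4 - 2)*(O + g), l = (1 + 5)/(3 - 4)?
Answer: 86062729/576 ≈ 1.4941e+5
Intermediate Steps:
U(f, r) = 11/24 (U(f, r) = ⅔ + (-5/8)/3 = ⅔ + (-5*⅛)/3 = ⅔ + (⅓)*(-5/8) = ⅔ - 5/24 = 11/24)
l = -6 (l = 6/(-1) = 6*(-1) = -6)
H(O) = -63 + 54*O (H(O) = 45 - 9*(-4 - 2)*(O - 2) = 45 - (-54)*(-2 + O) = 45 - 9*(12 - 6*O) = 45 + (-108 + 54*O) = -63 + 54*O)
(H(l) + U(-7, z(-5)))² = ((-63 + 54*(-6)) + 11/24)² = ((-63 - 324) + 11/24)² = (-387 + 11/24)² = (-9277/24)² = 86062729/576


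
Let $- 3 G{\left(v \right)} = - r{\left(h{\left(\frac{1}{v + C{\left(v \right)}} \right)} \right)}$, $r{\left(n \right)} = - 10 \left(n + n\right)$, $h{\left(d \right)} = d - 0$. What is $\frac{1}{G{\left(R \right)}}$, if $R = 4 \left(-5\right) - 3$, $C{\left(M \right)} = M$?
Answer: $\frac{69}{10} \approx 6.9$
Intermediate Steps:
$h{\left(d \right)} = d$ ($h{\left(d \right)} = d + 0 = d$)
$r{\left(n \right)} = - 20 n$ ($r{\left(n \right)} = - 10 \cdot 2 n = - 20 n$)
$R = -23$ ($R = -20 - 3 = -23$)
$G{\left(v \right)} = - \frac{10}{3 v}$ ($G{\left(v \right)} = - \frac{\left(-1\right) \left(- \frac{20}{v + v}\right)}{3} = - \frac{\left(-1\right) \left(- \frac{20}{2 v}\right)}{3} = - \frac{\left(-1\right) \left(- 20 \frac{1}{2 v}\right)}{3} = - \frac{\left(-1\right) \left(- \frac{10}{v}\right)}{3} = - \frac{10 \frac{1}{v}}{3} = - \frac{10}{3 v}$)
$\frac{1}{G{\left(R \right)}} = \frac{1}{\left(- \frac{10}{3}\right) \frac{1}{-23}} = \frac{1}{\left(- \frac{10}{3}\right) \left(- \frac{1}{23}\right)} = \frac{1}{\frac{10}{69}} = \frac{69}{10}$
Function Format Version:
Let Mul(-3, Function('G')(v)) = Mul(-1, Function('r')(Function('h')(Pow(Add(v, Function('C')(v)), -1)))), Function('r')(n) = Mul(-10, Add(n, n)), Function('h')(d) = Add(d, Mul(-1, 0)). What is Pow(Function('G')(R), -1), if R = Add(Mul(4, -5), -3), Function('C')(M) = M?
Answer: Rational(69, 10) ≈ 6.9000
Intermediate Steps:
Function('h')(d) = d (Function('h')(d) = Add(d, 0) = d)
Function('r')(n) = Mul(-20, n) (Function('r')(n) = Mul(-10, Mul(2, n)) = Mul(-20, n))
R = -23 (R = Add(-20, -3) = -23)
Function('G')(v) = Mul(Rational(-10, 3), Pow(v, -1)) (Function('G')(v) = Mul(Rational(-1, 3), Mul(-1, Mul(-20, Pow(Add(v, v), -1)))) = Mul(Rational(-1, 3), Mul(-1, Mul(-20, Pow(Mul(2, v), -1)))) = Mul(Rational(-1, 3), Mul(-1, Mul(-20, Mul(Rational(1, 2), Pow(v, -1))))) = Mul(Rational(-1, 3), Mul(-1, Mul(-10, Pow(v, -1)))) = Mul(Rational(-1, 3), Mul(10, Pow(v, -1))) = Mul(Rational(-10, 3), Pow(v, -1)))
Pow(Function('G')(R), -1) = Pow(Mul(Rational(-10, 3), Pow(-23, -1)), -1) = Pow(Mul(Rational(-10, 3), Rational(-1, 23)), -1) = Pow(Rational(10, 69), -1) = Rational(69, 10)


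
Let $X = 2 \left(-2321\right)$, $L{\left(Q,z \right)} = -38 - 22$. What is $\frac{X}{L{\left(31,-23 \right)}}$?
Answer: $\frac{2321}{30} \approx 77.367$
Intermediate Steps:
$L{\left(Q,z \right)} = -60$ ($L{\left(Q,z \right)} = -38 - 22 = -60$)
$X = -4642$
$\frac{X}{L{\left(31,-23 \right)}} = - \frac{4642}{-60} = \left(-4642\right) \left(- \frac{1}{60}\right) = \frac{2321}{30}$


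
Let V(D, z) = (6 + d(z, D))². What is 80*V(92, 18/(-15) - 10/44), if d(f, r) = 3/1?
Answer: 6480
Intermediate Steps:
d(f, r) = 3 (d(f, r) = 3*1 = 3)
V(D, z) = 81 (V(D, z) = (6 + 3)² = 9² = 81)
80*V(92, 18/(-15) - 10/44) = 80*81 = 6480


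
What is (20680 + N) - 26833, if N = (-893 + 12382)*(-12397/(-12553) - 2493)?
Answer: -359478802057/12553 ≈ -2.8637e+7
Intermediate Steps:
N = -359401563448/12553 (N = 11489*(-12397*(-1/12553) - 2493) = 11489*(12397/12553 - 2493) = 11489*(-31282232/12553) = -359401563448/12553 ≈ -2.8631e+7)
(20680 + N) - 26833 = (20680 - 359401563448/12553) - 26833 = -359141967408/12553 - 26833 = -359478802057/12553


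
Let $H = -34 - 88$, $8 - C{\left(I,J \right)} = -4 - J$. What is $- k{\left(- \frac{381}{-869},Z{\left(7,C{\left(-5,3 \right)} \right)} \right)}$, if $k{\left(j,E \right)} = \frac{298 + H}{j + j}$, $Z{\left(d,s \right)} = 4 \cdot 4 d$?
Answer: $- \frac{76472}{381} \approx -200.71$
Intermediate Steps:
$C{\left(I,J \right)} = 12 + J$ ($C{\left(I,J \right)} = 8 - \left(-4 - J\right) = 8 + \left(4 + J\right) = 12 + J$)
$Z{\left(d,s \right)} = 16 d$
$H = -122$ ($H = -34 - 88 = -122$)
$k{\left(j,E \right)} = \frac{88}{j}$ ($k{\left(j,E \right)} = \frac{298 - 122}{j + j} = \frac{176}{2 j} = 176 \frac{1}{2 j} = \frac{88}{j}$)
$- k{\left(- \frac{381}{-869},Z{\left(7,C{\left(-5,3 \right)} \right)} \right)} = - \frac{88}{\left(-381\right) \frac{1}{-869}} = - \frac{88}{\left(-381\right) \left(- \frac{1}{869}\right)} = - \frac{88}{\frac{381}{869}} = - \frac{88 \cdot 869}{381} = \left(-1\right) \frac{76472}{381} = - \frac{76472}{381}$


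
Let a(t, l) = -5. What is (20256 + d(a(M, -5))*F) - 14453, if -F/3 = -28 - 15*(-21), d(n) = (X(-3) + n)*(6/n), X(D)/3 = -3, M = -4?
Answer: -43309/5 ≈ -8661.8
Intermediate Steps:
X(D) = -9 (X(D) = 3*(-3) = -9)
d(n) = 6*(-9 + n)/n (d(n) = (-9 + n)*(6/n) = 6*(-9 + n)/n)
F = -861 (F = -3*(-28 - 15*(-21)) = -3*(-28 + 315) = -3*287 = -861)
(20256 + d(a(M, -5))*F) - 14453 = (20256 + (6 - 54/(-5))*(-861)) - 14453 = (20256 + (6 - 54*(-⅕))*(-861)) - 14453 = (20256 + (6 + 54/5)*(-861)) - 14453 = (20256 + (84/5)*(-861)) - 14453 = (20256 - 72324/5) - 14453 = 28956/5 - 14453 = -43309/5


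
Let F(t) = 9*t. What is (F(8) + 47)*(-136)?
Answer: -16184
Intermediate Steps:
(F(8) + 47)*(-136) = (9*8 + 47)*(-136) = (72 + 47)*(-136) = 119*(-136) = -16184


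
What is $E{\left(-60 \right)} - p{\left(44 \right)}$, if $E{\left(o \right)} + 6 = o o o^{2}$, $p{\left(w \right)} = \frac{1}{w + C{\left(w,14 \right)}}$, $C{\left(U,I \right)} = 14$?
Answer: $\frac{751679651}{58} \approx 1.296 \cdot 10^{7}$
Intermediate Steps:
$p{\left(w \right)} = \frac{1}{14 + w}$ ($p{\left(w \right)} = \frac{1}{w + 14} = \frac{1}{14 + w}$)
$E{\left(o \right)} = -6 + o^{4}$ ($E{\left(o \right)} = -6 + o o o^{2} = -6 + o^{2} o^{2} = -6 + o^{4}$)
$E{\left(-60 \right)} - p{\left(44 \right)} = \left(-6 + \left(-60\right)^{4}\right) - \frac{1}{14 + 44} = \left(-6 + 12960000\right) - \frac{1}{58} = 12959994 - \frac{1}{58} = \frac{751679651}{58}$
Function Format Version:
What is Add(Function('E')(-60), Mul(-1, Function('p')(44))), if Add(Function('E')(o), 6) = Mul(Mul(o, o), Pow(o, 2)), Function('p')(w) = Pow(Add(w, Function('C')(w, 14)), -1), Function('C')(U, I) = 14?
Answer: Rational(751679651, 58) ≈ 1.2960e+7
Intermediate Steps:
Function('p')(w) = Pow(Add(14, w), -1) (Function('p')(w) = Pow(Add(w, 14), -1) = Pow(Add(14, w), -1))
Function('E')(o) = Add(-6, Pow(o, 4)) (Function('E')(o) = Add(-6, Mul(Mul(o, o), Pow(o, 2))) = Add(-6, Mul(Pow(o, 2), Pow(o, 2))) = Add(-6, Pow(o, 4)))
Add(Function('E')(-60), Mul(-1, Function('p')(44))) = Add(Add(-6, Pow(-60, 4)), Mul(-1, Pow(Add(14, 44), -1))) = Add(Add(-6, 12960000), Mul(-1, Pow(58, -1))) = Add(12959994, Mul(-1, Rational(1, 58))) = Add(12959994, Rational(-1, 58)) = Rational(751679651, 58)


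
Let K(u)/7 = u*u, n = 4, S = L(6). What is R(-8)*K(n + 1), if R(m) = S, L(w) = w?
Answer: 1050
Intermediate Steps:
S = 6
R(m) = 6
K(u) = 7*u² (K(u) = 7*(u*u) = 7*u²)
R(-8)*K(n + 1) = 6*(7*(4 + 1)²) = 6*(7*5²) = 6*(7*25) = 6*175 = 1050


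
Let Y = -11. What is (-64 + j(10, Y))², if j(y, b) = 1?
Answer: 3969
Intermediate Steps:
(-64 + j(10, Y))² = (-64 + 1)² = (-63)² = 3969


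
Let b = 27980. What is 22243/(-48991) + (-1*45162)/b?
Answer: -1417445341/685384090 ≈ -2.0681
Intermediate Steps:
22243/(-48991) + (-1*45162)/b = 22243/(-48991) - 1*45162/27980 = 22243*(-1/48991) - 45162*1/27980 = -22243/48991 - 22581/13990 = -1417445341/685384090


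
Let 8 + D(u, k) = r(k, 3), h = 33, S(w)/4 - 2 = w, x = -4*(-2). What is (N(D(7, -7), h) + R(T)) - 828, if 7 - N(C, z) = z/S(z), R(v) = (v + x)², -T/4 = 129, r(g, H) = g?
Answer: 36013987/140 ≈ 2.5724e+5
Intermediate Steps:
x = 8
T = -516 (T = -4*129 = -516)
S(w) = 8 + 4*w
R(v) = (8 + v)² (R(v) = (v + 8)² = (8 + v)²)
D(u, k) = -8 + k
N(C, z) = 7 - z/(8 + 4*z)
(N(D(7, -7), h) + R(T)) - 828 = ((56 + 27*33)/(4*(2 + 33)) + (8 - 516)²) - 828 = ((¼)*(56 + 891)/35 + (-508)²) - 828 = ((¼)*(1/35)*947 + 258064) - 828 = (947/140 + 258064) - 828 = 36129907/140 - 828 = 36013987/140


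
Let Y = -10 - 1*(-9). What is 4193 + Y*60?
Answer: 4133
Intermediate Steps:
Y = -1 (Y = -10 + 9 = -1)
4193 + Y*60 = 4193 - 1*60 = 4193 - 60 = 4133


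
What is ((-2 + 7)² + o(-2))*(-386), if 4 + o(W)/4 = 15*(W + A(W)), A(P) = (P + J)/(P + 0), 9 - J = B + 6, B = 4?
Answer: 8106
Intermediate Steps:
J = -1 (J = 9 - (4 + 6) = 9 - 1*10 = 9 - 10 = -1)
A(P) = (-1 + P)/P (A(P) = (P - 1)/(P + 0) = (-1 + P)/P)
o(W) = -16 + 60*W + 60*(-1 + W)/W (o(W) = -16 + 4*(15*(W + (-1 + W)/W)) = -16 + 4*(15*W + 15*(-1 + W)/W) = -16 + (60*W + 60*(-1 + W)/W) = -16 + 60*W + 60*(-1 + W)/W)
((-2 + 7)² + o(-2))*(-386) = ((-2 + 7)² + (44 - 60/(-2) + 60*(-2)))*(-386) = (5² + (44 - 60*(-½) - 120))*(-386) = (25 + (44 + 30 - 120))*(-386) = (25 - 46)*(-386) = -21*(-386) = 8106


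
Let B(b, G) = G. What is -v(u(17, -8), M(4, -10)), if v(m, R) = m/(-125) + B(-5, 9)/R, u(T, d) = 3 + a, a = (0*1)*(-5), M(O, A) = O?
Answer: -1113/500 ≈ -2.2260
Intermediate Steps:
a = 0 (a = 0*(-5) = 0)
u(T, d) = 3 (u(T, d) = 3 + 0 = 3)
v(m, R) = 9/R - m/125 (v(m, R) = m/(-125) + 9/R = m*(-1/125) + 9/R = -m/125 + 9/R = 9/R - m/125)
-v(u(17, -8), M(4, -10)) = -(9/4 - 1/125*3) = -(9*(¼) - 3/125) = -(9/4 - 3/125) = -1*1113/500 = -1113/500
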